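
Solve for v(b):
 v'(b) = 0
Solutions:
 v(b) = C1


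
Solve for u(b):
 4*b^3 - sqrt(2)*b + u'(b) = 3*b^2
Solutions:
 u(b) = C1 - b^4 + b^3 + sqrt(2)*b^2/2


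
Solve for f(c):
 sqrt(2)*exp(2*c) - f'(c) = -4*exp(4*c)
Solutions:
 f(c) = C1 + exp(4*c) + sqrt(2)*exp(2*c)/2


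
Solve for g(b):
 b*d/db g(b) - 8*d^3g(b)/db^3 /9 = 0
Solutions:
 g(b) = C1 + Integral(C2*airyai(3^(2/3)*b/2) + C3*airybi(3^(2/3)*b/2), b)


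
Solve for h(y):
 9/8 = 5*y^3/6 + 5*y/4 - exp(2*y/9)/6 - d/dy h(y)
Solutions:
 h(y) = C1 + 5*y^4/24 + 5*y^2/8 - 9*y/8 - 3*exp(2*y/9)/4


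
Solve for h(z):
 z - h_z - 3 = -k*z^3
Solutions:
 h(z) = C1 + k*z^4/4 + z^2/2 - 3*z


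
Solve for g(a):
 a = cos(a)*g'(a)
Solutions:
 g(a) = C1 + Integral(a/cos(a), a)


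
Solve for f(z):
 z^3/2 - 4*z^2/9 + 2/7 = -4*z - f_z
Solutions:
 f(z) = C1 - z^4/8 + 4*z^3/27 - 2*z^2 - 2*z/7


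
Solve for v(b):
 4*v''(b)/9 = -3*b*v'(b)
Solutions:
 v(b) = C1 + C2*erf(3*sqrt(6)*b/4)


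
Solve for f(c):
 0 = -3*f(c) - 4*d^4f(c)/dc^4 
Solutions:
 f(c) = (C1*sin(3^(1/4)*c/2) + C2*cos(3^(1/4)*c/2))*exp(-3^(1/4)*c/2) + (C3*sin(3^(1/4)*c/2) + C4*cos(3^(1/4)*c/2))*exp(3^(1/4)*c/2)


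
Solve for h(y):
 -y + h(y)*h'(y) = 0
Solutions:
 h(y) = -sqrt(C1 + y^2)
 h(y) = sqrt(C1 + y^2)


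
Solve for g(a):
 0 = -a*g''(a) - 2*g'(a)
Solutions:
 g(a) = C1 + C2/a


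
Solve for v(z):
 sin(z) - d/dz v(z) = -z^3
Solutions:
 v(z) = C1 + z^4/4 - cos(z)


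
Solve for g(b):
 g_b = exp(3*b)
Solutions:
 g(b) = C1 + exp(3*b)/3


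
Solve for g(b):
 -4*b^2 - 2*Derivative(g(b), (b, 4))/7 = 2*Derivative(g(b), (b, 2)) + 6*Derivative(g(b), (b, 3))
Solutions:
 g(b) = C1 + C2*b + C3*exp(b*(-21 + sqrt(413))/2) + C4*exp(-b*(sqrt(413) + 21)/2) - b^4/6 + 2*b^3 - 124*b^2/7


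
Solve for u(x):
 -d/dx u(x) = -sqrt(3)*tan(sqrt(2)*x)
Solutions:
 u(x) = C1 - sqrt(6)*log(cos(sqrt(2)*x))/2


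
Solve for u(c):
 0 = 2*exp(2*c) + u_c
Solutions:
 u(c) = C1 - exp(2*c)


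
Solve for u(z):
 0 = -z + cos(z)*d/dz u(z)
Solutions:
 u(z) = C1 + Integral(z/cos(z), z)


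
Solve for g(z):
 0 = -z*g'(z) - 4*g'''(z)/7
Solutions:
 g(z) = C1 + Integral(C2*airyai(-14^(1/3)*z/2) + C3*airybi(-14^(1/3)*z/2), z)


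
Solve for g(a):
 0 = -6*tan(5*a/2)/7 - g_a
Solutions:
 g(a) = C1 + 12*log(cos(5*a/2))/35


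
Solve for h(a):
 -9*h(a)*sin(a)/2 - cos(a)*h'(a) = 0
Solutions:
 h(a) = C1*cos(a)^(9/2)


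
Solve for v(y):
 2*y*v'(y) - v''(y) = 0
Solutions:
 v(y) = C1 + C2*erfi(y)


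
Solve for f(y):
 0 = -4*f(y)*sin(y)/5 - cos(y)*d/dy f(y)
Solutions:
 f(y) = C1*cos(y)^(4/5)


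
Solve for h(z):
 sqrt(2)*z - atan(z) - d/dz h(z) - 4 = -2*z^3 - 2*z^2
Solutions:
 h(z) = C1 + z^4/2 + 2*z^3/3 + sqrt(2)*z^2/2 - z*atan(z) - 4*z + log(z^2 + 1)/2


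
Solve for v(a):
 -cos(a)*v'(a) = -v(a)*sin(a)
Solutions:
 v(a) = C1/cos(a)


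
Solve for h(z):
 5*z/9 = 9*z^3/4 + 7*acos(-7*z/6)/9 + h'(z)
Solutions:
 h(z) = C1 - 9*z^4/16 + 5*z^2/18 - 7*z*acos(-7*z/6)/9 - sqrt(36 - 49*z^2)/9


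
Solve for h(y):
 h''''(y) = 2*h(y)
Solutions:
 h(y) = C1*exp(-2^(1/4)*y) + C2*exp(2^(1/4)*y) + C3*sin(2^(1/4)*y) + C4*cos(2^(1/4)*y)


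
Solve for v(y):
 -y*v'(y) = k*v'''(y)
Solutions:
 v(y) = C1 + Integral(C2*airyai(y*(-1/k)^(1/3)) + C3*airybi(y*(-1/k)^(1/3)), y)


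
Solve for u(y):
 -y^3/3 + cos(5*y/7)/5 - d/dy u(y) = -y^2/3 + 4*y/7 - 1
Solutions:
 u(y) = C1 - y^4/12 + y^3/9 - 2*y^2/7 + y + 7*sin(5*y/7)/25


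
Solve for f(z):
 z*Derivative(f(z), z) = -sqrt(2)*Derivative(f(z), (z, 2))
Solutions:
 f(z) = C1 + C2*erf(2^(1/4)*z/2)


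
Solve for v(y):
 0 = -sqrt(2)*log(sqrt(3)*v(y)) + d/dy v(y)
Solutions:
 -sqrt(2)*Integral(1/(2*log(_y) + log(3)), (_y, v(y))) = C1 - y


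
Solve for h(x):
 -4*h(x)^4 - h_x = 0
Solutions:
 h(x) = (-3^(2/3) - 3*3^(1/6)*I)*(1/(C1 + 4*x))^(1/3)/6
 h(x) = (-3^(2/3) + 3*3^(1/6)*I)*(1/(C1 + 4*x))^(1/3)/6
 h(x) = (1/(C1 + 12*x))^(1/3)


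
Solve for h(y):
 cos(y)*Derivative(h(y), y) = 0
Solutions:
 h(y) = C1


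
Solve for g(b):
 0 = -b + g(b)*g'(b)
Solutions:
 g(b) = -sqrt(C1 + b^2)
 g(b) = sqrt(C1 + b^2)


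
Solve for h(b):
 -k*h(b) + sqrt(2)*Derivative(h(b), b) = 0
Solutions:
 h(b) = C1*exp(sqrt(2)*b*k/2)


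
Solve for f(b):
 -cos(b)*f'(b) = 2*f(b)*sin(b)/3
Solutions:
 f(b) = C1*cos(b)^(2/3)


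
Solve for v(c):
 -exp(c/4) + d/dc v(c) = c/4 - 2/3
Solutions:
 v(c) = C1 + c^2/8 - 2*c/3 + 4*exp(c/4)


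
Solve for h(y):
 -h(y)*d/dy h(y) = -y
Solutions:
 h(y) = -sqrt(C1 + y^2)
 h(y) = sqrt(C1 + y^2)


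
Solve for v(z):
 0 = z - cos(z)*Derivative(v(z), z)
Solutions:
 v(z) = C1 + Integral(z/cos(z), z)


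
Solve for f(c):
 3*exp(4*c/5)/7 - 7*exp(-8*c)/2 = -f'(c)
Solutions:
 f(c) = C1 - 15*exp(4*c/5)/28 - 7*exp(-8*c)/16


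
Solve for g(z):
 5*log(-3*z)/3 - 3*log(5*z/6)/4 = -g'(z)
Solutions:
 g(z) = C1 - 11*z*log(z)/12 + z*(-20*log(3) - 9*log(6) + 11 + 9*log(5) - 20*I*pi)/12


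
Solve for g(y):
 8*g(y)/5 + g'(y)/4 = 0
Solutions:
 g(y) = C1*exp(-32*y/5)


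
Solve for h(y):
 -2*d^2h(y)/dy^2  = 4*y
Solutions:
 h(y) = C1 + C2*y - y^3/3


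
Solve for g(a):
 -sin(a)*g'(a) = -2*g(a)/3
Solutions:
 g(a) = C1*(cos(a) - 1)^(1/3)/(cos(a) + 1)^(1/3)


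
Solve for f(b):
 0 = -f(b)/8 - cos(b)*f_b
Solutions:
 f(b) = C1*(sin(b) - 1)^(1/16)/(sin(b) + 1)^(1/16)


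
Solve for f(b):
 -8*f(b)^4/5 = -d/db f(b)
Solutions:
 f(b) = 5^(1/3)*(-1/(C1 + 24*b))^(1/3)
 f(b) = 5^(1/3)*(-1/(C1 + 8*b))^(1/3)*(-3^(2/3) - 3*3^(1/6)*I)/6
 f(b) = 5^(1/3)*(-1/(C1 + 8*b))^(1/3)*(-3^(2/3) + 3*3^(1/6)*I)/6


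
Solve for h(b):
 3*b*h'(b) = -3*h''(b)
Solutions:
 h(b) = C1 + C2*erf(sqrt(2)*b/2)


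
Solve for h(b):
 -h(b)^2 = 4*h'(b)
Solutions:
 h(b) = 4/(C1 + b)


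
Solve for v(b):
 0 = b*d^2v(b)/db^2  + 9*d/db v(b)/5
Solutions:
 v(b) = C1 + C2/b^(4/5)


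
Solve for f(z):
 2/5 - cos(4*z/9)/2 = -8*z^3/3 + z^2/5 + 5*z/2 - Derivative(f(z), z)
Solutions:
 f(z) = C1 - 2*z^4/3 + z^3/15 + 5*z^2/4 - 2*z/5 + 9*sin(4*z/9)/8


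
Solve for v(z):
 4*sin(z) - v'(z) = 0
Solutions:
 v(z) = C1 - 4*cos(z)


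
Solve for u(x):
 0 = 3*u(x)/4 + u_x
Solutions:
 u(x) = C1*exp(-3*x/4)


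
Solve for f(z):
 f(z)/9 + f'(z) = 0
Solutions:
 f(z) = C1*exp(-z/9)


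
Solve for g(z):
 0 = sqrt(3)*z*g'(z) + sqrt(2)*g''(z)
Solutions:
 g(z) = C1 + C2*erf(6^(1/4)*z/2)


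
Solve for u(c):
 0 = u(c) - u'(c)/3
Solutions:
 u(c) = C1*exp(3*c)


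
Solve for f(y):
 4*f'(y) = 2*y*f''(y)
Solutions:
 f(y) = C1 + C2*y^3


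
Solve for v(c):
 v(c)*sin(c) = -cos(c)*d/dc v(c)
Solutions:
 v(c) = C1*cos(c)


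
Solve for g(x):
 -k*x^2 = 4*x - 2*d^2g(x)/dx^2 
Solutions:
 g(x) = C1 + C2*x + k*x^4/24 + x^3/3


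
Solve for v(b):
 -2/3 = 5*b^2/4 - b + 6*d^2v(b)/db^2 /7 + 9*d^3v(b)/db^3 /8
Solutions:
 v(b) = C1 + C2*b + C3*exp(-16*b/21) - 35*b^4/288 + 959*b^3/1152 - 67585*b^2/18432


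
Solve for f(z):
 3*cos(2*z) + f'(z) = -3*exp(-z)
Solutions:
 f(z) = C1 - 3*sin(2*z)/2 + 3*exp(-z)


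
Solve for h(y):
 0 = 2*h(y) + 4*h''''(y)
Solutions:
 h(y) = (C1*sin(2^(1/4)*y/2) + C2*cos(2^(1/4)*y/2))*exp(-2^(1/4)*y/2) + (C3*sin(2^(1/4)*y/2) + C4*cos(2^(1/4)*y/2))*exp(2^(1/4)*y/2)


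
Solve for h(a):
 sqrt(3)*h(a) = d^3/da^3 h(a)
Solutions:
 h(a) = C3*exp(3^(1/6)*a) + (C1*sin(3^(2/3)*a/2) + C2*cos(3^(2/3)*a/2))*exp(-3^(1/6)*a/2)


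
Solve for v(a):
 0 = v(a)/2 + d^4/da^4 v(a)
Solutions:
 v(a) = (C1*sin(2^(1/4)*a/2) + C2*cos(2^(1/4)*a/2))*exp(-2^(1/4)*a/2) + (C3*sin(2^(1/4)*a/2) + C4*cos(2^(1/4)*a/2))*exp(2^(1/4)*a/2)


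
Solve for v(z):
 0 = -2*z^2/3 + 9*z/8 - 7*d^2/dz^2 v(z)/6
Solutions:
 v(z) = C1 + C2*z - z^4/21 + 9*z^3/56


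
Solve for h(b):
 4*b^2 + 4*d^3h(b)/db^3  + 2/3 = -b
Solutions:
 h(b) = C1 + C2*b + C3*b^2 - b^5/60 - b^4/96 - b^3/36


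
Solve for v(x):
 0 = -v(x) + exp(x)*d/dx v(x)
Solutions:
 v(x) = C1*exp(-exp(-x))


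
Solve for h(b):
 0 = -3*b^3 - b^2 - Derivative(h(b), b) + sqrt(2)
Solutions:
 h(b) = C1 - 3*b^4/4 - b^3/3 + sqrt(2)*b


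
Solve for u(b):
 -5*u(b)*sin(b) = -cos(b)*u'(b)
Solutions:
 u(b) = C1/cos(b)^5


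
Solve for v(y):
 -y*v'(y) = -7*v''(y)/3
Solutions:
 v(y) = C1 + C2*erfi(sqrt(42)*y/14)


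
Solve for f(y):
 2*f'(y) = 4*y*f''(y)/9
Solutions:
 f(y) = C1 + C2*y^(11/2)


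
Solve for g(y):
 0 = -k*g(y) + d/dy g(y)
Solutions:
 g(y) = C1*exp(k*y)


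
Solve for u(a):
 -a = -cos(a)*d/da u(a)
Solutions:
 u(a) = C1 + Integral(a/cos(a), a)


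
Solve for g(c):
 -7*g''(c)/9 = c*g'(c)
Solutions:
 g(c) = C1 + C2*erf(3*sqrt(14)*c/14)


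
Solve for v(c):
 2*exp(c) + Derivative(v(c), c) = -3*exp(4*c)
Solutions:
 v(c) = C1 - 3*exp(4*c)/4 - 2*exp(c)


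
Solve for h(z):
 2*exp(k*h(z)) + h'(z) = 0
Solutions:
 h(z) = Piecewise((log(1/(C1*k + 2*k*z))/k, Ne(k, 0)), (nan, True))
 h(z) = Piecewise((C1 - 2*z, Eq(k, 0)), (nan, True))


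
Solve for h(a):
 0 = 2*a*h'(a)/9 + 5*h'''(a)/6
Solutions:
 h(a) = C1 + Integral(C2*airyai(-30^(2/3)*a/15) + C3*airybi(-30^(2/3)*a/15), a)


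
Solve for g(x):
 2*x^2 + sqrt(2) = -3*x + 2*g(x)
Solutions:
 g(x) = x^2 + 3*x/2 + sqrt(2)/2


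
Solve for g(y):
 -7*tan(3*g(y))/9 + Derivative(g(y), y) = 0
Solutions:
 g(y) = -asin(C1*exp(7*y/3))/3 + pi/3
 g(y) = asin(C1*exp(7*y/3))/3


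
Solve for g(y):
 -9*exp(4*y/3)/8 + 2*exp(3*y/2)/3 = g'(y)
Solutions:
 g(y) = C1 - 27*exp(4*y/3)/32 + 4*exp(3*y/2)/9


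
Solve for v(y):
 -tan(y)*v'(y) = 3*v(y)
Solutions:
 v(y) = C1/sin(y)^3


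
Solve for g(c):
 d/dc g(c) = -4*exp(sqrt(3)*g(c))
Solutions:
 g(c) = sqrt(3)*(2*log(1/(C1 + 4*c)) - log(3))/6


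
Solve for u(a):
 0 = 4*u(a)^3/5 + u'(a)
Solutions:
 u(a) = -sqrt(10)*sqrt(-1/(C1 - 4*a))/2
 u(a) = sqrt(10)*sqrt(-1/(C1 - 4*a))/2


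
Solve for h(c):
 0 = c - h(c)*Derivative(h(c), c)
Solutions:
 h(c) = -sqrt(C1 + c^2)
 h(c) = sqrt(C1 + c^2)


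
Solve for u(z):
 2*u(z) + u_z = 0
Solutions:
 u(z) = C1*exp(-2*z)


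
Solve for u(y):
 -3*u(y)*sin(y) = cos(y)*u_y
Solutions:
 u(y) = C1*cos(y)^3


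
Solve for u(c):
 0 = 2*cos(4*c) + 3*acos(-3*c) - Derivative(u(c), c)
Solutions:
 u(c) = C1 + 3*c*acos(-3*c) + sqrt(1 - 9*c^2) + sin(4*c)/2


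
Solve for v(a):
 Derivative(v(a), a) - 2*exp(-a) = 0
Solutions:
 v(a) = C1 - 2*exp(-a)


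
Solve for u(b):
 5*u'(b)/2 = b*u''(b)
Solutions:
 u(b) = C1 + C2*b^(7/2)


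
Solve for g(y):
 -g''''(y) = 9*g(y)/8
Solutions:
 g(y) = (C1*sin(2^(3/4)*sqrt(3)*y/4) + C2*cos(2^(3/4)*sqrt(3)*y/4))*exp(-2^(3/4)*sqrt(3)*y/4) + (C3*sin(2^(3/4)*sqrt(3)*y/4) + C4*cos(2^(3/4)*sqrt(3)*y/4))*exp(2^(3/4)*sqrt(3)*y/4)


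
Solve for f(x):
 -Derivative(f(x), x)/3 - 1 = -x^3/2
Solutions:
 f(x) = C1 + 3*x^4/8 - 3*x


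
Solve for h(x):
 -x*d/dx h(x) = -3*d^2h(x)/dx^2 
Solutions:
 h(x) = C1 + C2*erfi(sqrt(6)*x/6)


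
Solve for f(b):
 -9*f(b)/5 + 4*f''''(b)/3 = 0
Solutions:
 f(b) = C1*exp(-15^(3/4)*sqrt(2)*b/10) + C2*exp(15^(3/4)*sqrt(2)*b/10) + C3*sin(15^(3/4)*sqrt(2)*b/10) + C4*cos(15^(3/4)*sqrt(2)*b/10)


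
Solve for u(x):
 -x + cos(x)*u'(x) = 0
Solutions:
 u(x) = C1 + Integral(x/cos(x), x)


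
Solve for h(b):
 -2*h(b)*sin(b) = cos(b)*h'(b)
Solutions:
 h(b) = C1*cos(b)^2


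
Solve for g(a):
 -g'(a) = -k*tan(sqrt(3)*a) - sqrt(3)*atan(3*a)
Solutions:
 g(a) = C1 - sqrt(3)*k*log(cos(sqrt(3)*a))/3 + sqrt(3)*(a*atan(3*a) - log(9*a^2 + 1)/6)


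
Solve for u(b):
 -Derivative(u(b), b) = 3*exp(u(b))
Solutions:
 u(b) = log(1/(C1 + 3*b))


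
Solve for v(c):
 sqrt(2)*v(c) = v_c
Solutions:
 v(c) = C1*exp(sqrt(2)*c)


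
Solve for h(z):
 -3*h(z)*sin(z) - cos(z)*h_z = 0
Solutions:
 h(z) = C1*cos(z)^3


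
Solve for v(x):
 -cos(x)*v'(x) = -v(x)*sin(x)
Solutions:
 v(x) = C1/cos(x)


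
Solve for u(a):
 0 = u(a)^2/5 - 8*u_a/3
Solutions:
 u(a) = -40/(C1 + 3*a)


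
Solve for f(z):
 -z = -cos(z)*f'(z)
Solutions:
 f(z) = C1 + Integral(z/cos(z), z)


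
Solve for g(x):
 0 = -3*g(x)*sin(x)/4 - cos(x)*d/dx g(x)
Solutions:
 g(x) = C1*cos(x)^(3/4)


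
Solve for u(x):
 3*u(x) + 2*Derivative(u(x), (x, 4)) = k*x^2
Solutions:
 u(x) = k*x^2/3 + (C1*sin(6^(1/4)*x/2) + C2*cos(6^(1/4)*x/2))*exp(-6^(1/4)*x/2) + (C3*sin(6^(1/4)*x/2) + C4*cos(6^(1/4)*x/2))*exp(6^(1/4)*x/2)


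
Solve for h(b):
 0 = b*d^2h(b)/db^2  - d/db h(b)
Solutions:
 h(b) = C1 + C2*b^2


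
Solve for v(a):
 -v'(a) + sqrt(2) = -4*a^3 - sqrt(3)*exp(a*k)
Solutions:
 v(a) = C1 + a^4 + sqrt(2)*a + sqrt(3)*exp(a*k)/k


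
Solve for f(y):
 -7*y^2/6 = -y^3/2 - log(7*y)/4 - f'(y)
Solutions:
 f(y) = C1 - y^4/8 + 7*y^3/18 - y*log(y)/4 - y*log(7)/4 + y/4


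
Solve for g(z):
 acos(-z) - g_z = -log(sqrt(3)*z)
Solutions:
 g(z) = C1 + z*log(z) + z*acos(-z) - z + z*log(3)/2 + sqrt(1 - z^2)


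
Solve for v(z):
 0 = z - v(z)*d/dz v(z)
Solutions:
 v(z) = -sqrt(C1 + z^2)
 v(z) = sqrt(C1 + z^2)


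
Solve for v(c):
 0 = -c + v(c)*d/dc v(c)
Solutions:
 v(c) = -sqrt(C1 + c^2)
 v(c) = sqrt(C1 + c^2)


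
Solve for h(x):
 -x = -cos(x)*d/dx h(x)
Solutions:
 h(x) = C1 + Integral(x/cos(x), x)


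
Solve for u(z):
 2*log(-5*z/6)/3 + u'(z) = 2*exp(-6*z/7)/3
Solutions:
 u(z) = C1 - 2*z*log(-z)/3 + 2*z*(-log(5) + 1 + log(6))/3 - 7*exp(-6*z/7)/9


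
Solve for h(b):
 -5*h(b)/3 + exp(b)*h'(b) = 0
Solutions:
 h(b) = C1*exp(-5*exp(-b)/3)


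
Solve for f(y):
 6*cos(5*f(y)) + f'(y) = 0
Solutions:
 f(y) = -asin((C1 + exp(60*y))/(C1 - exp(60*y)))/5 + pi/5
 f(y) = asin((C1 + exp(60*y))/(C1 - exp(60*y)))/5


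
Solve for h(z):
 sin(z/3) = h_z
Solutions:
 h(z) = C1 - 3*cos(z/3)


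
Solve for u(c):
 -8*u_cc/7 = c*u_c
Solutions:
 u(c) = C1 + C2*erf(sqrt(7)*c/4)


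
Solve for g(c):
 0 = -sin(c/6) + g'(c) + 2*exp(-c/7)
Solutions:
 g(c) = C1 - 6*cos(c/6) + 14*exp(-c/7)


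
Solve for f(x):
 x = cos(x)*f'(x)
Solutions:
 f(x) = C1 + Integral(x/cos(x), x)


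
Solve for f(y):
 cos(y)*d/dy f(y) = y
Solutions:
 f(y) = C1 + Integral(y/cos(y), y)


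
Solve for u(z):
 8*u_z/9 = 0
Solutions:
 u(z) = C1


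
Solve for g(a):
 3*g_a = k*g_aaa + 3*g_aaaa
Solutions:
 g(a) = C1 + C2*exp(-a*(2*2^(1/3)*k^2/(2*k^3 + sqrt(-4*k^6 + (2*k^3 - 729)^2) - 729)^(1/3) + 2*k + 2^(2/3)*(2*k^3 + sqrt(-4*k^6 + (2*k^3 - 729)^2) - 729)^(1/3))/18) + C3*exp(a*(-8*2^(1/3)*k^2/((-1 + sqrt(3)*I)*(2*k^3 + sqrt(-4*k^6 + (2*k^3 - 729)^2) - 729)^(1/3)) - 4*k + 2^(2/3)*(2*k^3 + sqrt(-4*k^6 + (2*k^3 - 729)^2) - 729)^(1/3) - 2^(2/3)*sqrt(3)*I*(2*k^3 + sqrt(-4*k^6 + (2*k^3 - 729)^2) - 729)^(1/3))/36) + C4*exp(a*(8*2^(1/3)*k^2/((1 + sqrt(3)*I)*(2*k^3 + sqrt(-4*k^6 + (2*k^3 - 729)^2) - 729)^(1/3)) - 4*k + 2^(2/3)*(2*k^3 + sqrt(-4*k^6 + (2*k^3 - 729)^2) - 729)^(1/3) + 2^(2/3)*sqrt(3)*I*(2*k^3 + sqrt(-4*k^6 + (2*k^3 - 729)^2) - 729)^(1/3))/36)


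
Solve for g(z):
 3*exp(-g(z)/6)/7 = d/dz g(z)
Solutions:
 g(z) = 6*log(C1 + z/14)


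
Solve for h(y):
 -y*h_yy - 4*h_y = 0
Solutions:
 h(y) = C1 + C2/y^3


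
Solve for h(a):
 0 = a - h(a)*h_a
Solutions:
 h(a) = -sqrt(C1 + a^2)
 h(a) = sqrt(C1 + a^2)


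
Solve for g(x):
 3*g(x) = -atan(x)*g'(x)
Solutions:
 g(x) = C1*exp(-3*Integral(1/atan(x), x))


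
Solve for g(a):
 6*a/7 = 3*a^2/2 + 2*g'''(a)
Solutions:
 g(a) = C1 + C2*a + C3*a^2 - a^5/80 + a^4/56


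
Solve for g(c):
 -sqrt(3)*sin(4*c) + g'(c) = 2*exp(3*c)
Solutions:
 g(c) = C1 + 2*exp(3*c)/3 - sqrt(3)*cos(4*c)/4


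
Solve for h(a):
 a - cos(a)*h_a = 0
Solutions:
 h(a) = C1 + Integral(a/cos(a), a)


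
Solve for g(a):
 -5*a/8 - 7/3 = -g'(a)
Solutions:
 g(a) = C1 + 5*a^2/16 + 7*a/3


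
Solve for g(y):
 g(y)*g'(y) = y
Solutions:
 g(y) = -sqrt(C1 + y^2)
 g(y) = sqrt(C1 + y^2)


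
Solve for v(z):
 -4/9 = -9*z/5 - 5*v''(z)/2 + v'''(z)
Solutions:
 v(z) = C1 + C2*z + C3*exp(5*z/2) - 3*z^3/25 - 62*z^2/1125


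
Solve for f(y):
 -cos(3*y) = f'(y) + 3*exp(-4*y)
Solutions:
 f(y) = C1 - sin(3*y)/3 + 3*exp(-4*y)/4


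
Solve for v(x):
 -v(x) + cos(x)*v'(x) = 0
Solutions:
 v(x) = C1*sqrt(sin(x) + 1)/sqrt(sin(x) - 1)


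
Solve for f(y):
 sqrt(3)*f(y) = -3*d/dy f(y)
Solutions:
 f(y) = C1*exp(-sqrt(3)*y/3)


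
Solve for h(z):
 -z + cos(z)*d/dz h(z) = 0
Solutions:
 h(z) = C1 + Integral(z/cos(z), z)


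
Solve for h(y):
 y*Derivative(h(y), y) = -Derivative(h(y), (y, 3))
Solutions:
 h(y) = C1 + Integral(C2*airyai(-y) + C3*airybi(-y), y)


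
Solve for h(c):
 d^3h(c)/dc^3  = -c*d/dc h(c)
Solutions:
 h(c) = C1 + Integral(C2*airyai(-c) + C3*airybi(-c), c)


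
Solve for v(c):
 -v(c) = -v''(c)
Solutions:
 v(c) = C1*exp(-c) + C2*exp(c)


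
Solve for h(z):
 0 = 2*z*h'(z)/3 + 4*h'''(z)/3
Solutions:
 h(z) = C1 + Integral(C2*airyai(-2^(2/3)*z/2) + C3*airybi(-2^(2/3)*z/2), z)


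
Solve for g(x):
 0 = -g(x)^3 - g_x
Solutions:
 g(x) = -sqrt(2)*sqrt(-1/(C1 - x))/2
 g(x) = sqrt(2)*sqrt(-1/(C1 - x))/2


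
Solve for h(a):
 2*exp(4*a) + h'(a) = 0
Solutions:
 h(a) = C1 - exp(4*a)/2


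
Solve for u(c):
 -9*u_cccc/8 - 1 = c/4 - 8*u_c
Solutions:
 u(c) = C1 + C4*exp(4*3^(1/3)*c/3) + c^2/64 + c/8 + (C2*sin(2*3^(5/6)*c/3) + C3*cos(2*3^(5/6)*c/3))*exp(-2*3^(1/3)*c/3)


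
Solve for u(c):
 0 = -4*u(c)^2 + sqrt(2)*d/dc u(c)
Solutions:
 u(c) = -1/(C1 + 2*sqrt(2)*c)


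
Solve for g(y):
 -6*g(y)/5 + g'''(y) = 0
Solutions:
 g(y) = C3*exp(5^(2/3)*6^(1/3)*y/5) + (C1*sin(2^(1/3)*3^(5/6)*5^(2/3)*y/10) + C2*cos(2^(1/3)*3^(5/6)*5^(2/3)*y/10))*exp(-5^(2/3)*6^(1/3)*y/10)


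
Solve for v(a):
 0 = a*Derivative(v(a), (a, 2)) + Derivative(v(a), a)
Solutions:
 v(a) = C1 + C2*log(a)


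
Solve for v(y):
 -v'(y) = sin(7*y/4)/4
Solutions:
 v(y) = C1 + cos(7*y/4)/7


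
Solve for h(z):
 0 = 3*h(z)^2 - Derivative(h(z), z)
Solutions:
 h(z) = -1/(C1 + 3*z)


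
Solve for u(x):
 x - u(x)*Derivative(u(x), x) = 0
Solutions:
 u(x) = -sqrt(C1 + x^2)
 u(x) = sqrt(C1 + x^2)


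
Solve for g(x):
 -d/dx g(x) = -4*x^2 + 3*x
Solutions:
 g(x) = C1 + 4*x^3/3 - 3*x^2/2


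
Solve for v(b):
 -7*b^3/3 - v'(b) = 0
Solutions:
 v(b) = C1 - 7*b^4/12


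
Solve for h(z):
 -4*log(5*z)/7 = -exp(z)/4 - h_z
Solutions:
 h(z) = C1 + 4*z*log(z)/7 + 4*z*(-1 + log(5))/7 - exp(z)/4


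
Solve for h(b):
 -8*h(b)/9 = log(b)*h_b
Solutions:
 h(b) = C1*exp(-8*li(b)/9)


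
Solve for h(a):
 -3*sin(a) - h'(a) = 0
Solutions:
 h(a) = C1 + 3*cos(a)


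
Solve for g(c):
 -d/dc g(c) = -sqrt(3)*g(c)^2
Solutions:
 g(c) = -1/(C1 + sqrt(3)*c)


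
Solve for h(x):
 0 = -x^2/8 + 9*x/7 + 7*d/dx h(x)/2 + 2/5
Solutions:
 h(x) = C1 + x^3/84 - 9*x^2/49 - 4*x/35


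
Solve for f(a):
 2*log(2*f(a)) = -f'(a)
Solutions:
 Integral(1/(log(_y) + log(2)), (_y, f(a)))/2 = C1 - a


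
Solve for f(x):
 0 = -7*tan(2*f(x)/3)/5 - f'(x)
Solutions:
 f(x) = -3*asin(C1*exp(-14*x/15))/2 + 3*pi/2
 f(x) = 3*asin(C1*exp(-14*x/15))/2


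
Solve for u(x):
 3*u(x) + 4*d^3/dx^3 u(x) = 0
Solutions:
 u(x) = C3*exp(-6^(1/3)*x/2) + (C1*sin(2^(1/3)*3^(5/6)*x/4) + C2*cos(2^(1/3)*3^(5/6)*x/4))*exp(6^(1/3)*x/4)


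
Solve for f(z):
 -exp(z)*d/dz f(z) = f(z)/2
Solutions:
 f(z) = C1*exp(exp(-z)/2)


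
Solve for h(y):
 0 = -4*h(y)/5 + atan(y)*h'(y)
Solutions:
 h(y) = C1*exp(4*Integral(1/atan(y), y)/5)


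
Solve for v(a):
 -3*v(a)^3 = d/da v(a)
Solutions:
 v(a) = -sqrt(2)*sqrt(-1/(C1 - 3*a))/2
 v(a) = sqrt(2)*sqrt(-1/(C1 - 3*a))/2


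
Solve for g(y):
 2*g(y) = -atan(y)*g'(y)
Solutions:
 g(y) = C1*exp(-2*Integral(1/atan(y), y))


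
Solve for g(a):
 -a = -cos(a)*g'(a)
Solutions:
 g(a) = C1 + Integral(a/cos(a), a)


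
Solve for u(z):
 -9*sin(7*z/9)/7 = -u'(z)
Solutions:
 u(z) = C1 - 81*cos(7*z/9)/49


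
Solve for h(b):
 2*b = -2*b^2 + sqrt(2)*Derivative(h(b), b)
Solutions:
 h(b) = C1 + sqrt(2)*b^3/3 + sqrt(2)*b^2/2


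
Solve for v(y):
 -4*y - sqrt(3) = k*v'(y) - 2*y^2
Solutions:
 v(y) = C1 + 2*y^3/(3*k) - 2*y^2/k - sqrt(3)*y/k


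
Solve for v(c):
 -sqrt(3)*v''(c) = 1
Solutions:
 v(c) = C1 + C2*c - sqrt(3)*c^2/6


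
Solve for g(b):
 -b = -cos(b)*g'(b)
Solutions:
 g(b) = C1 + Integral(b/cos(b), b)


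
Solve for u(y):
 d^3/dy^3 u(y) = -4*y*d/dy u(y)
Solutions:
 u(y) = C1 + Integral(C2*airyai(-2^(2/3)*y) + C3*airybi(-2^(2/3)*y), y)


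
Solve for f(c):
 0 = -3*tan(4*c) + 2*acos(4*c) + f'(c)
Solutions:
 f(c) = C1 - 2*c*acos(4*c) + sqrt(1 - 16*c^2)/2 - 3*log(cos(4*c))/4


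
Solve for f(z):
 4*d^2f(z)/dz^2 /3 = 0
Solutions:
 f(z) = C1 + C2*z


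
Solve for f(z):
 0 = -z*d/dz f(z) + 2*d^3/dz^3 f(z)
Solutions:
 f(z) = C1 + Integral(C2*airyai(2^(2/3)*z/2) + C3*airybi(2^(2/3)*z/2), z)


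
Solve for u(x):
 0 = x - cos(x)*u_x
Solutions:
 u(x) = C1 + Integral(x/cos(x), x)


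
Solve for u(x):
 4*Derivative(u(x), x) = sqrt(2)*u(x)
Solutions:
 u(x) = C1*exp(sqrt(2)*x/4)


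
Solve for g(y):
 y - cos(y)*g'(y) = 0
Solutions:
 g(y) = C1 + Integral(y/cos(y), y)


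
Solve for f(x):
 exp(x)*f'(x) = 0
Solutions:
 f(x) = C1


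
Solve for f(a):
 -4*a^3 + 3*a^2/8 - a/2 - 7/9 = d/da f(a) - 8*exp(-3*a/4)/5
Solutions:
 f(a) = C1 - a^4 + a^3/8 - a^2/4 - 7*a/9 - 32*exp(-3*a/4)/15


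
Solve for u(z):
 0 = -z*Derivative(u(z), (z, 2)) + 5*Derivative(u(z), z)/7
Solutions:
 u(z) = C1 + C2*z^(12/7)


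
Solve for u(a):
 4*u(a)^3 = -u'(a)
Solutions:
 u(a) = -sqrt(2)*sqrt(-1/(C1 - 4*a))/2
 u(a) = sqrt(2)*sqrt(-1/(C1 - 4*a))/2


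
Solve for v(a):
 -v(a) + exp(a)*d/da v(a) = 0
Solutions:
 v(a) = C1*exp(-exp(-a))


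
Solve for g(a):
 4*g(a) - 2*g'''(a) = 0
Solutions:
 g(a) = C3*exp(2^(1/3)*a) + (C1*sin(2^(1/3)*sqrt(3)*a/2) + C2*cos(2^(1/3)*sqrt(3)*a/2))*exp(-2^(1/3)*a/2)


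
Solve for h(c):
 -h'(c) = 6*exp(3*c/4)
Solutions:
 h(c) = C1 - 8*exp(3*c/4)


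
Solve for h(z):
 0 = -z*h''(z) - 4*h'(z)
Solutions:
 h(z) = C1 + C2/z^3


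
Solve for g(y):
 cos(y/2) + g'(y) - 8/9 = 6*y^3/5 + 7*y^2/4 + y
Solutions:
 g(y) = C1 + 3*y^4/10 + 7*y^3/12 + y^2/2 + 8*y/9 - 2*sin(y/2)


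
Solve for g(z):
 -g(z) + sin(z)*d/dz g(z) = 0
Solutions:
 g(z) = C1*sqrt(cos(z) - 1)/sqrt(cos(z) + 1)


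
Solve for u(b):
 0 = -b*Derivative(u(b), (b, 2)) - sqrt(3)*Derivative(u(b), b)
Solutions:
 u(b) = C1 + C2*b^(1 - sqrt(3))


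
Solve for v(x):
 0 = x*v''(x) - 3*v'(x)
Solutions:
 v(x) = C1 + C2*x^4


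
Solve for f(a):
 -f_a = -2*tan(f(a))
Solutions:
 f(a) = pi - asin(C1*exp(2*a))
 f(a) = asin(C1*exp(2*a))


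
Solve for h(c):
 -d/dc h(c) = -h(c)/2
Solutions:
 h(c) = C1*exp(c/2)


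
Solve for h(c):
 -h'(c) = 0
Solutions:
 h(c) = C1


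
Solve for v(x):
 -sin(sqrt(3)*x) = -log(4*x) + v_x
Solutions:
 v(x) = C1 + x*log(x) - x + 2*x*log(2) + sqrt(3)*cos(sqrt(3)*x)/3


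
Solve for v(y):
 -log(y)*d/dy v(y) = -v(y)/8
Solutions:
 v(y) = C1*exp(li(y)/8)


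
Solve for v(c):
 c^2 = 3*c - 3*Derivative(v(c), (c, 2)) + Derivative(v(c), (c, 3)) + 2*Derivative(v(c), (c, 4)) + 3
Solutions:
 v(c) = C1 + C2*c + C3*exp(-3*c/2) + C4*exp(c) - c^4/36 + 7*c^3/54 + 11*c^2/27


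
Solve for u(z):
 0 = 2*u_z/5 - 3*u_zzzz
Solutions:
 u(z) = C1 + C4*exp(15^(2/3)*2^(1/3)*z/15) + (C2*sin(2^(1/3)*3^(1/6)*5^(2/3)*z/10) + C3*cos(2^(1/3)*3^(1/6)*5^(2/3)*z/10))*exp(-15^(2/3)*2^(1/3)*z/30)


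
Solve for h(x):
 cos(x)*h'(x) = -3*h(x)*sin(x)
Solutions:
 h(x) = C1*cos(x)^3


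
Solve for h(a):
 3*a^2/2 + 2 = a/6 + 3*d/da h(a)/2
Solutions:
 h(a) = C1 + a^3/3 - a^2/18 + 4*a/3


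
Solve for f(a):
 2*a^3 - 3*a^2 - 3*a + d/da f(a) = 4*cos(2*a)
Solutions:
 f(a) = C1 - a^4/2 + a^3 + 3*a^2/2 + 2*sin(2*a)


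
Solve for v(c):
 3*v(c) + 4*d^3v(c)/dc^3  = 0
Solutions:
 v(c) = C3*exp(-6^(1/3)*c/2) + (C1*sin(2^(1/3)*3^(5/6)*c/4) + C2*cos(2^(1/3)*3^(5/6)*c/4))*exp(6^(1/3)*c/4)


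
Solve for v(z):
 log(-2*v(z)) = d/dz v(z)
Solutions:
 -Integral(1/(log(-_y) + log(2)), (_y, v(z))) = C1 - z


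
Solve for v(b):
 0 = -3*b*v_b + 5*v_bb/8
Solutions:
 v(b) = C1 + C2*erfi(2*sqrt(15)*b/5)


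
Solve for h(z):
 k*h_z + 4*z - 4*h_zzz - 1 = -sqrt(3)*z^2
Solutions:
 h(z) = C1 + C2*exp(-sqrt(k)*z/2) + C3*exp(sqrt(k)*z/2) - sqrt(3)*z^3/(3*k) - 2*z^2/k + z/k - 8*sqrt(3)*z/k^2


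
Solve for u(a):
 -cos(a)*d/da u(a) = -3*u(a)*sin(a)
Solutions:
 u(a) = C1/cos(a)^3


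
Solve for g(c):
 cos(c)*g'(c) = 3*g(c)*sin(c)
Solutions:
 g(c) = C1/cos(c)^3


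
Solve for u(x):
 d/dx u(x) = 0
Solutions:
 u(x) = C1


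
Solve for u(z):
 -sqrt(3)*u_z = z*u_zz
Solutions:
 u(z) = C1 + C2*z^(1 - sqrt(3))


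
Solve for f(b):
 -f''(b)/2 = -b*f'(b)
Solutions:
 f(b) = C1 + C2*erfi(b)


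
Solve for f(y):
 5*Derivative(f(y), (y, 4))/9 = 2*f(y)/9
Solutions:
 f(y) = C1*exp(-2^(1/4)*5^(3/4)*y/5) + C2*exp(2^(1/4)*5^(3/4)*y/5) + C3*sin(2^(1/4)*5^(3/4)*y/5) + C4*cos(2^(1/4)*5^(3/4)*y/5)


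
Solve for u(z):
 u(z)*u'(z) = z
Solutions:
 u(z) = -sqrt(C1 + z^2)
 u(z) = sqrt(C1 + z^2)


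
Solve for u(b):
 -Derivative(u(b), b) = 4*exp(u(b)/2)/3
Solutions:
 u(b) = 2*log(1/(C1 + 4*b)) + 2*log(6)


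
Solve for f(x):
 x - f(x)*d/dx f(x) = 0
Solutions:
 f(x) = -sqrt(C1 + x^2)
 f(x) = sqrt(C1 + x^2)


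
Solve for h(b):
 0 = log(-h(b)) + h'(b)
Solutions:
 -li(-h(b)) = C1 - b


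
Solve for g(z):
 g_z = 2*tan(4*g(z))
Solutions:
 g(z) = -asin(C1*exp(8*z))/4 + pi/4
 g(z) = asin(C1*exp(8*z))/4


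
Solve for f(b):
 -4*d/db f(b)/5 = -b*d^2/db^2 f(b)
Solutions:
 f(b) = C1 + C2*b^(9/5)


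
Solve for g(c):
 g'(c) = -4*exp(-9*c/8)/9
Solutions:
 g(c) = C1 + 32*exp(-9*c/8)/81


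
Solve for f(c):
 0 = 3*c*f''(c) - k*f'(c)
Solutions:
 f(c) = C1 + c^(re(k)/3 + 1)*(C2*sin(log(c)*Abs(im(k))/3) + C3*cos(log(c)*im(k)/3))


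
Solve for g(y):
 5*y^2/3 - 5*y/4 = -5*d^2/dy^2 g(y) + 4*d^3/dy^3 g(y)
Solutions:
 g(y) = C1 + C2*y + C3*exp(5*y/4) - y^4/36 - 17*y^3/360 - 17*y^2/150


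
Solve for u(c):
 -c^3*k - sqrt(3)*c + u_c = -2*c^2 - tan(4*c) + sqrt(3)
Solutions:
 u(c) = C1 + c^4*k/4 - 2*c^3/3 + sqrt(3)*c^2/2 + sqrt(3)*c + log(cos(4*c))/4


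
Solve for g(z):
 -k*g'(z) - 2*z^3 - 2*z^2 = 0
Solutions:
 g(z) = C1 - z^4/(2*k) - 2*z^3/(3*k)


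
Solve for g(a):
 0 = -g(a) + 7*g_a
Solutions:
 g(a) = C1*exp(a/7)


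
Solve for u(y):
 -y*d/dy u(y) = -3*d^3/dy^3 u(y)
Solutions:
 u(y) = C1 + Integral(C2*airyai(3^(2/3)*y/3) + C3*airybi(3^(2/3)*y/3), y)


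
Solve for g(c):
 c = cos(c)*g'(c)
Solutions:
 g(c) = C1 + Integral(c/cos(c), c)


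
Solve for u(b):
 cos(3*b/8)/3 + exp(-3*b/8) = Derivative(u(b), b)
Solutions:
 u(b) = C1 + 8*sin(3*b/8)/9 - 8*exp(-3*b/8)/3


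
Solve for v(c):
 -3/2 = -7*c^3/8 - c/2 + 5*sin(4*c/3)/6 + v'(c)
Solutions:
 v(c) = C1 + 7*c^4/32 + c^2/4 - 3*c/2 + 5*cos(4*c/3)/8


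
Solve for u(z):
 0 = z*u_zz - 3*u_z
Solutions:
 u(z) = C1 + C2*z^4


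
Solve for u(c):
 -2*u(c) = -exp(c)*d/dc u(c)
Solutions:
 u(c) = C1*exp(-2*exp(-c))


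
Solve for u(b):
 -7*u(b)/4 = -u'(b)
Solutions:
 u(b) = C1*exp(7*b/4)


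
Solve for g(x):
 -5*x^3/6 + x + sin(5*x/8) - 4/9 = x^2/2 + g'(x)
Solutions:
 g(x) = C1 - 5*x^4/24 - x^3/6 + x^2/2 - 4*x/9 - 8*cos(5*x/8)/5


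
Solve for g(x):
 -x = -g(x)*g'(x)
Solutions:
 g(x) = -sqrt(C1 + x^2)
 g(x) = sqrt(C1 + x^2)


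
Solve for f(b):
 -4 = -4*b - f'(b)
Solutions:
 f(b) = C1 - 2*b^2 + 4*b


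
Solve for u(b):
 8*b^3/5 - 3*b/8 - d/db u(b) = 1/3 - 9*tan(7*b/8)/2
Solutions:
 u(b) = C1 + 2*b^4/5 - 3*b^2/16 - b/3 - 36*log(cos(7*b/8))/7


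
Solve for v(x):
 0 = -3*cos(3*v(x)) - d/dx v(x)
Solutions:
 v(x) = -asin((C1 + exp(18*x))/(C1 - exp(18*x)))/3 + pi/3
 v(x) = asin((C1 + exp(18*x))/(C1 - exp(18*x)))/3


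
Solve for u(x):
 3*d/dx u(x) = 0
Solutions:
 u(x) = C1


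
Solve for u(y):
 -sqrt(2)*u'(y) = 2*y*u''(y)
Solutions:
 u(y) = C1 + C2*y^(1 - sqrt(2)/2)


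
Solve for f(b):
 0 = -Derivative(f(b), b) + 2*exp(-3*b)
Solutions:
 f(b) = C1 - 2*exp(-3*b)/3


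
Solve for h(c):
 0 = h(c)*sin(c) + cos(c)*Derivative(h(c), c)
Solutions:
 h(c) = C1*cos(c)


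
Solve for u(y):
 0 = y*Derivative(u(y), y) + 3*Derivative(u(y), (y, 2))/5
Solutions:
 u(y) = C1 + C2*erf(sqrt(30)*y/6)


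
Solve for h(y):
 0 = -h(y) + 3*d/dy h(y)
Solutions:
 h(y) = C1*exp(y/3)


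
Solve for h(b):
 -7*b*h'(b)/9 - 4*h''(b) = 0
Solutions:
 h(b) = C1 + C2*erf(sqrt(14)*b/12)


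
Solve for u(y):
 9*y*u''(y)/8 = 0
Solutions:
 u(y) = C1 + C2*y


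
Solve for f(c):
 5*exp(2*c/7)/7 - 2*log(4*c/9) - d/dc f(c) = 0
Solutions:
 f(c) = C1 - 2*c*log(c) + 2*c*(-2*log(2) + 1 + 2*log(3)) + 5*exp(2*c/7)/2


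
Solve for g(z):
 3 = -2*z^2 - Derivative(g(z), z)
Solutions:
 g(z) = C1 - 2*z^3/3 - 3*z


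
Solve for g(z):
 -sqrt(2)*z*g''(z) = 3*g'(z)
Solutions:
 g(z) = C1 + C2*z^(1 - 3*sqrt(2)/2)


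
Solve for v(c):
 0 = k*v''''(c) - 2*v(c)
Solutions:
 v(c) = C1*exp(-2^(1/4)*c*(1/k)^(1/4)) + C2*exp(2^(1/4)*c*(1/k)^(1/4)) + C3*exp(-2^(1/4)*I*c*(1/k)^(1/4)) + C4*exp(2^(1/4)*I*c*(1/k)^(1/4))


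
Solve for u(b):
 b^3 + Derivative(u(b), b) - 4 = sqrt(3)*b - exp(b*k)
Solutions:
 u(b) = C1 - b^4/4 + sqrt(3)*b^2/2 + 4*b - exp(b*k)/k


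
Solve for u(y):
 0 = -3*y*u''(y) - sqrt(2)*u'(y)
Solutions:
 u(y) = C1 + C2*y^(1 - sqrt(2)/3)


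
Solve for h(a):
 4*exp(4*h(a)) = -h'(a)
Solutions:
 h(a) = log(-I*(1/(C1 + 16*a))^(1/4))
 h(a) = log(I*(1/(C1 + 16*a))^(1/4))
 h(a) = log(-(1/(C1 + 16*a))^(1/4))
 h(a) = log(1/(C1 + 16*a))/4


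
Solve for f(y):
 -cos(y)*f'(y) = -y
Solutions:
 f(y) = C1 + Integral(y/cos(y), y)


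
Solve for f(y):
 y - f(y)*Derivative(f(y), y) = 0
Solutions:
 f(y) = -sqrt(C1 + y^2)
 f(y) = sqrt(C1 + y^2)


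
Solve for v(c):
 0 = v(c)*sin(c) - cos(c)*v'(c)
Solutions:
 v(c) = C1/cos(c)


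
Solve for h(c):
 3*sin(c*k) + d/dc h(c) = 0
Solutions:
 h(c) = C1 + 3*cos(c*k)/k


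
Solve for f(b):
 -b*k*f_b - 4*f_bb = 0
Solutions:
 f(b) = Piecewise((-sqrt(2)*sqrt(pi)*C1*erf(sqrt(2)*b*sqrt(k)/4)/sqrt(k) - C2, (k > 0) | (k < 0)), (-C1*b - C2, True))


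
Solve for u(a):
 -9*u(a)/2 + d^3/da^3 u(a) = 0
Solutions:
 u(a) = C3*exp(6^(2/3)*a/2) + (C1*sin(3*2^(2/3)*3^(1/6)*a/4) + C2*cos(3*2^(2/3)*3^(1/6)*a/4))*exp(-6^(2/3)*a/4)


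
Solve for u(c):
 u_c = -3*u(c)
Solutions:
 u(c) = C1*exp(-3*c)


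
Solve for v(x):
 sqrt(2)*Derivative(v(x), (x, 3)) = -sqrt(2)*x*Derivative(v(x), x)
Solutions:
 v(x) = C1 + Integral(C2*airyai(-x) + C3*airybi(-x), x)


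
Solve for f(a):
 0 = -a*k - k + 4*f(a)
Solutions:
 f(a) = k*(a + 1)/4


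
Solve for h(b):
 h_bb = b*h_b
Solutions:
 h(b) = C1 + C2*erfi(sqrt(2)*b/2)


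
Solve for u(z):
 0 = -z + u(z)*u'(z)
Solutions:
 u(z) = -sqrt(C1 + z^2)
 u(z) = sqrt(C1 + z^2)


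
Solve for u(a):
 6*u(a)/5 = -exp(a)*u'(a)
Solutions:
 u(a) = C1*exp(6*exp(-a)/5)


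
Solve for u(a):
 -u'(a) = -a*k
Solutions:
 u(a) = C1 + a^2*k/2


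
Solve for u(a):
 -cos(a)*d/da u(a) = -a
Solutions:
 u(a) = C1 + Integral(a/cos(a), a)


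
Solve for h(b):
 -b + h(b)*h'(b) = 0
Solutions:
 h(b) = -sqrt(C1 + b^2)
 h(b) = sqrt(C1 + b^2)


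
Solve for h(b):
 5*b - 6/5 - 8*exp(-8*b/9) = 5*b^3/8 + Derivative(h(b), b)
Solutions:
 h(b) = C1 - 5*b^4/32 + 5*b^2/2 - 6*b/5 + 9*exp(-8*b/9)


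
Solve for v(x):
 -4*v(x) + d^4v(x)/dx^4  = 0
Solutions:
 v(x) = C1*exp(-sqrt(2)*x) + C2*exp(sqrt(2)*x) + C3*sin(sqrt(2)*x) + C4*cos(sqrt(2)*x)


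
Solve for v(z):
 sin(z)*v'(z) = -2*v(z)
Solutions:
 v(z) = C1*(cos(z) + 1)/(cos(z) - 1)


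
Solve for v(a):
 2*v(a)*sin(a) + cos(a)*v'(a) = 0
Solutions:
 v(a) = C1*cos(a)^2


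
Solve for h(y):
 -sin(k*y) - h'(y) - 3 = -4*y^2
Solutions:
 h(y) = C1 + 4*y^3/3 - 3*y + cos(k*y)/k


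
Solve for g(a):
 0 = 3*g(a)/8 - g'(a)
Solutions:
 g(a) = C1*exp(3*a/8)


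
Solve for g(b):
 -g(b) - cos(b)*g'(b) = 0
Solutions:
 g(b) = C1*sqrt(sin(b) - 1)/sqrt(sin(b) + 1)


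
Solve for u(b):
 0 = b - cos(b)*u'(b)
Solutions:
 u(b) = C1 + Integral(b/cos(b), b)


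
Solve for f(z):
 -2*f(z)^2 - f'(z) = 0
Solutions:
 f(z) = 1/(C1 + 2*z)


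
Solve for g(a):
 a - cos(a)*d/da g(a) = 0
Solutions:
 g(a) = C1 + Integral(a/cos(a), a)


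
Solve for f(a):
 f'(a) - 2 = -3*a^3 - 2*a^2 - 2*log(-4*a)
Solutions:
 f(a) = C1 - 3*a^4/4 - 2*a^3/3 - 2*a*log(-a) + 4*a*(1 - log(2))


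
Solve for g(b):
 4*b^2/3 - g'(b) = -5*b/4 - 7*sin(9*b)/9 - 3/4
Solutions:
 g(b) = C1 + 4*b^3/9 + 5*b^2/8 + 3*b/4 - 7*cos(9*b)/81


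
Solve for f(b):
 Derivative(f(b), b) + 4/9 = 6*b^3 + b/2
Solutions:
 f(b) = C1 + 3*b^4/2 + b^2/4 - 4*b/9


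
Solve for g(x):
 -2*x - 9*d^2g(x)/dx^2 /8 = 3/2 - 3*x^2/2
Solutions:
 g(x) = C1 + C2*x + x^4/9 - 8*x^3/27 - 2*x^2/3


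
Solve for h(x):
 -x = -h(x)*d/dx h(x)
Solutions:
 h(x) = -sqrt(C1 + x^2)
 h(x) = sqrt(C1 + x^2)


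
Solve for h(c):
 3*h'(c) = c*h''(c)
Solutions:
 h(c) = C1 + C2*c^4


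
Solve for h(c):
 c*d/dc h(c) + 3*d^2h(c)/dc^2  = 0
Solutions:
 h(c) = C1 + C2*erf(sqrt(6)*c/6)


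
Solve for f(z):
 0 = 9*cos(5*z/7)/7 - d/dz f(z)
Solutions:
 f(z) = C1 + 9*sin(5*z/7)/5


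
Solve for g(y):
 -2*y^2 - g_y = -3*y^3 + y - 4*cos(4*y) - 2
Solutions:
 g(y) = C1 + 3*y^4/4 - 2*y^3/3 - y^2/2 + 2*y + sin(4*y)


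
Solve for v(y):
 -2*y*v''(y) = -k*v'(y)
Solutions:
 v(y) = C1 + y^(re(k)/2 + 1)*(C2*sin(log(y)*Abs(im(k))/2) + C3*cos(log(y)*im(k)/2))


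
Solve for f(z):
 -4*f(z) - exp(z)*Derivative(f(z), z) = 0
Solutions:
 f(z) = C1*exp(4*exp(-z))


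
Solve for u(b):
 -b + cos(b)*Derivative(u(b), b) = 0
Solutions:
 u(b) = C1 + Integral(b/cos(b), b)


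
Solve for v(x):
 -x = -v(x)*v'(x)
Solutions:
 v(x) = -sqrt(C1 + x^2)
 v(x) = sqrt(C1 + x^2)


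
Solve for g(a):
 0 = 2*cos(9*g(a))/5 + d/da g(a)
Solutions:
 2*a/5 - log(sin(9*g(a)) - 1)/18 + log(sin(9*g(a)) + 1)/18 = C1


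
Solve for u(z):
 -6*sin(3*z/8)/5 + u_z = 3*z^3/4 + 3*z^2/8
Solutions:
 u(z) = C1 + 3*z^4/16 + z^3/8 - 16*cos(3*z/8)/5


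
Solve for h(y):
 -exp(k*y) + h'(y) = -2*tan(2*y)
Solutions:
 h(y) = C1 + Piecewise((exp(k*y)/k, Ne(k, 0)), (y, True)) + log(cos(2*y))


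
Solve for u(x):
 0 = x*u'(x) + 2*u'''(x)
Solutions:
 u(x) = C1 + Integral(C2*airyai(-2^(2/3)*x/2) + C3*airybi(-2^(2/3)*x/2), x)


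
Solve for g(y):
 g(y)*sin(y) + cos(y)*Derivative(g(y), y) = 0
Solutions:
 g(y) = C1*cos(y)


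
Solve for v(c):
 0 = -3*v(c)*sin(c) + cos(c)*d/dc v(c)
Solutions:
 v(c) = C1/cos(c)^3


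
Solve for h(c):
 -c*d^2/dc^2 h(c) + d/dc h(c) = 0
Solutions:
 h(c) = C1 + C2*c^2


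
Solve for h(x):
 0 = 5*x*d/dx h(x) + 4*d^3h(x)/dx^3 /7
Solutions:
 h(x) = C1 + Integral(C2*airyai(-70^(1/3)*x/2) + C3*airybi(-70^(1/3)*x/2), x)


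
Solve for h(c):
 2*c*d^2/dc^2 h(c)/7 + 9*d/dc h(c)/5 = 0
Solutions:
 h(c) = C1 + C2/c^(53/10)


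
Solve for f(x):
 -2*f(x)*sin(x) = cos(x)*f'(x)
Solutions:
 f(x) = C1*cos(x)^2


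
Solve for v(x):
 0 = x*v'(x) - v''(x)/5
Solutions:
 v(x) = C1 + C2*erfi(sqrt(10)*x/2)


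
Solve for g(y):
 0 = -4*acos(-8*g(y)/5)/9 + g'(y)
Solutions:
 Integral(1/acos(-8*_y/5), (_y, g(y))) = C1 + 4*y/9


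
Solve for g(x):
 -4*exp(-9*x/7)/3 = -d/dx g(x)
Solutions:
 g(x) = C1 - 28*exp(-9*x/7)/27


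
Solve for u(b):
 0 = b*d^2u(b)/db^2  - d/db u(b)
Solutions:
 u(b) = C1 + C2*b^2


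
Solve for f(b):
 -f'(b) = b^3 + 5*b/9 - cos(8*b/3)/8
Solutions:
 f(b) = C1 - b^4/4 - 5*b^2/18 + 3*sin(8*b/3)/64


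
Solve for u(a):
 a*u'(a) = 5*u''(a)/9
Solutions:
 u(a) = C1 + C2*erfi(3*sqrt(10)*a/10)


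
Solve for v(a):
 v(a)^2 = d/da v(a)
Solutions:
 v(a) = -1/(C1 + a)


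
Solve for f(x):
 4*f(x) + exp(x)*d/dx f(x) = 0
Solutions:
 f(x) = C1*exp(4*exp(-x))


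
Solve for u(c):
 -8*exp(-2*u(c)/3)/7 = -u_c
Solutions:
 u(c) = 3*log(-sqrt(C1 + 8*c)) - 3*log(21) + 3*log(42)/2
 u(c) = 3*log(C1 + 8*c)/2 - 3*log(21) + 3*log(42)/2


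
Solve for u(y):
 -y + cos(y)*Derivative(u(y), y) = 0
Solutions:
 u(y) = C1 + Integral(y/cos(y), y)


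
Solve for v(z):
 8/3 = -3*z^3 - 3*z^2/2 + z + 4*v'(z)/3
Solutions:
 v(z) = C1 + 9*z^4/16 + 3*z^3/8 - 3*z^2/8 + 2*z


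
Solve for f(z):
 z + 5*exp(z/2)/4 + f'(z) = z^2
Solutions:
 f(z) = C1 + z^3/3 - z^2/2 - 5*exp(z/2)/2


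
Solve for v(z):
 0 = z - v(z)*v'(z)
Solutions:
 v(z) = -sqrt(C1 + z^2)
 v(z) = sqrt(C1 + z^2)


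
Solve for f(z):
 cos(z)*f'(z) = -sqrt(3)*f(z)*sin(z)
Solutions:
 f(z) = C1*cos(z)^(sqrt(3))


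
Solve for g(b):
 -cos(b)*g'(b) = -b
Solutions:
 g(b) = C1 + Integral(b/cos(b), b)


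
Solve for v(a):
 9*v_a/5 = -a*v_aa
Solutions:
 v(a) = C1 + C2/a^(4/5)


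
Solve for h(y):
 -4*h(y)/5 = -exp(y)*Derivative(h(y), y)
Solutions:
 h(y) = C1*exp(-4*exp(-y)/5)


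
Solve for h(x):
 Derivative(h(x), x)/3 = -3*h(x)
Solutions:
 h(x) = C1*exp(-9*x)


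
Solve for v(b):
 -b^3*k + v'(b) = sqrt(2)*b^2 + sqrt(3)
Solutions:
 v(b) = C1 + b^4*k/4 + sqrt(2)*b^3/3 + sqrt(3)*b


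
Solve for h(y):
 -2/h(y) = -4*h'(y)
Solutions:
 h(y) = -sqrt(C1 + y)
 h(y) = sqrt(C1 + y)


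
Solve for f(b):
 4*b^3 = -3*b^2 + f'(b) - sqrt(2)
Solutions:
 f(b) = C1 + b^4 + b^3 + sqrt(2)*b


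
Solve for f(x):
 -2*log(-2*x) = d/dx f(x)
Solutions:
 f(x) = C1 - 2*x*log(-x) + 2*x*(1 - log(2))


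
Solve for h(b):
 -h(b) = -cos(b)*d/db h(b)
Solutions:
 h(b) = C1*sqrt(sin(b) + 1)/sqrt(sin(b) - 1)


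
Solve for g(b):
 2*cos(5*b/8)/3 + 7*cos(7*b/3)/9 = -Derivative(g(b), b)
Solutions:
 g(b) = C1 - 16*sin(5*b/8)/15 - sin(7*b/3)/3


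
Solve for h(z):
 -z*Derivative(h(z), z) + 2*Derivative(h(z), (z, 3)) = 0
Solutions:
 h(z) = C1 + Integral(C2*airyai(2^(2/3)*z/2) + C3*airybi(2^(2/3)*z/2), z)


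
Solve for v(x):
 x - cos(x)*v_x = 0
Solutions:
 v(x) = C1 + Integral(x/cos(x), x)


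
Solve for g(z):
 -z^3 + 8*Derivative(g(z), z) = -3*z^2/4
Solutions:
 g(z) = C1 + z^4/32 - z^3/32


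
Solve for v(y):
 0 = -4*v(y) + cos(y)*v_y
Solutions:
 v(y) = C1*(sin(y)^2 + 2*sin(y) + 1)/(sin(y)^2 - 2*sin(y) + 1)


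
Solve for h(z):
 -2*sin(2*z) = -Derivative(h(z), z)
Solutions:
 h(z) = C1 - cos(2*z)


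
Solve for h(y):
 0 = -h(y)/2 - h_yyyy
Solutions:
 h(y) = (C1*sin(2^(1/4)*y/2) + C2*cos(2^(1/4)*y/2))*exp(-2^(1/4)*y/2) + (C3*sin(2^(1/4)*y/2) + C4*cos(2^(1/4)*y/2))*exp(2^(1/4)*y/2)


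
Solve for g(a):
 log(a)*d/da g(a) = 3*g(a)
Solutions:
 g(a) = C1*exp(3*li(a))


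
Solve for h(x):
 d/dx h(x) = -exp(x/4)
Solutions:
 h(x) = C1 - 4*exp(x/4)


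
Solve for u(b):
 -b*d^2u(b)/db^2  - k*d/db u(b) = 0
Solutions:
 u(b) = C1 + b^(1 - re(k))*(C2*sin(log(b)*Abs(im(k))) + C3*cos(log(b)*im(k)))


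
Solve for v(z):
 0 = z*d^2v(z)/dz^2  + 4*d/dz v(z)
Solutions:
 v(z) = C1 + C2/z^3


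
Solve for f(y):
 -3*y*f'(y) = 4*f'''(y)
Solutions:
 f(y) = C1 + Integral(C2*airyai(-6^(1/3)*y/2) + C3*airybi(-6^(1/3)*y/2), y)
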